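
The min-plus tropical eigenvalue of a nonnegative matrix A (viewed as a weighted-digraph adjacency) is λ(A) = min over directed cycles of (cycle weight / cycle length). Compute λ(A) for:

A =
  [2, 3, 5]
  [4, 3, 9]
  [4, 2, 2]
λ(A) = 2

Enumerate directed cycles and compute their means (weight / length). Sample:
  cycle 0 → 0: weight = 2, length = 1, mean = 2/1 ≈ 2.000
  cycle 1 → 1: weight = 3, length = 1, mean = 3/1 ≈ 3.000
  cycle 2 → 2: weight = 2, length = 1, mean = 2/1 ≈ 2.000
  cycle 0 → 1 → 0: weight = 7, length = 2, mean = 7/2 ≈ 3.500
  cycle 0 → 2 → 0: weight = 9, length = 2, mean = 9/2 ≈ 4.500
  cycle 1 → 0 → 1: weight = 7, length = 2, mean = 7/2 ≈ 3.500
Minimum mean = 2.000, attained e.g. along the cycle 0 → 0 with weight 2 and length 1. So λ(A) = 2/1 = 2.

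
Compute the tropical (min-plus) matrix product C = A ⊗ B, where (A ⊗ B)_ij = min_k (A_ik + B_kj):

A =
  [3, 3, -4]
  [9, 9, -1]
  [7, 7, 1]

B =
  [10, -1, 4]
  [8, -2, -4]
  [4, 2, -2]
A ⊗ B =
  [0, -2, -6]
  [3, 1, -3]
  [5, 3, -1]

Apply the min-plus product entry-by-entry:
  C[0][0] = min over k of (A[0][0] + B[0][0] = 3 + 10 = 13, A[0][1] + B[1][0] = 3 + 8 = 11, A[0][2] + B[2][0] = -4 + 4 = 0) = 0 (attained at k = 2)
  C[0][1] = min over k of (A[0][0] + B[0][1] = 3 + -1 = 2, A[0][1] + B[1][1] = 3 + -2 = 1, A[0][2] + B[2][1] = -4 + 2 = -2) = -2 (attained at k = 2)
  C[0][2] = min over k of (A[0][0] + B[0][2] = 3 + 4 = 7, A[0][1] + B[1][2] = 3 + -4 = -1, A[0][2] + B[2][2] = -4 + -2 = -6) = -6 (attained at k = 2)
  C[1][0] = min over k of (A[1][0] + B[0][0] = 9 + 10 = 19, A[1][1] + B[1][0] = 9 + 8 = 17, A[1][2] + B[2][0] = -1 + 4 = 3) = 3 (attained at k = 2)
  C[1][1] = min over k of (A[1][0] + B[0][1] = 9 + -1 = 8, A[1][1] + B[1][1] = 9 + -2 = 7, A[1][2] + B[2][1] = -1 + 2 = 1) = 1 (attained at k = 2)
  C[1][2] = min over k of (A[1][0] + B[0][2] = 9 + 4 = 13, A[1][1] + B[1][2] = 9 + -4 = 5, A[1][2] + B[2][2] = -1 + -2 = -3) = -3 (attained at k = 2)
  C[2][0] = min over k of (A[2][0] + B[0][0] = 7 + 10 = 17, A[2][1] + B[1][0] = 7 + 8 = 15, A[2][2] + B[2][0] = 1 + 4 = 5) = 5 (attained at k = 2)
  C[2][1] = min over k of (A[2][0] + B[0][1] = 7 + -1 = 6, A[2][1] + B[1][1] = 7 + -2 = 5, A[2][2] + B[2][1] = 1 + 2 = 3) = 3 (attained at k = 2)
  C[2][2] = min over k of (A[2][0] + B[0][2] = 7 + 4 = 11, A[2][1] + B[1][2] = 7 + -4 = 3, A[2][2] + B[2][2] = 1 + -2 = -1) = -1 (attained at k = 2)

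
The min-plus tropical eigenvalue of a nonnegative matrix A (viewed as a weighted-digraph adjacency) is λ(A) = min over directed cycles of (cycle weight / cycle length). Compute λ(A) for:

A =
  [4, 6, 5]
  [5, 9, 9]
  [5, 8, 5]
λ(A) = 4

Enumerate directed cycles and compute their means (weight / length). Sample:
  cycle 0 → 0: weight = 4, length = 1, mean = 4/1 ≈ 4.000
  cycle 1 → 1: weight = 9, length = 1, mean = 9/1 ≈ 9.000
  cycle 2 → 2: weight = 5, length = 1, mean = 5/1 ≈ 5.000
  cycle 0 → 1 → 0: weight = 11, length = 2, mean = 11/2 ≈ 5.500
  cycle 0 → 2 → 0: weight = 10, length = 2, mean = 10/2 ≈ 5.000
  cycle 1 → 0 → 1: weight = 11, length = 2, mean = 11/2 ≈ 5.500
Minimum mean = 4.000, attained e.g. along the cycle 0 → 0 with weight 4 and length 1. So λ(A) = 4/1 = 4.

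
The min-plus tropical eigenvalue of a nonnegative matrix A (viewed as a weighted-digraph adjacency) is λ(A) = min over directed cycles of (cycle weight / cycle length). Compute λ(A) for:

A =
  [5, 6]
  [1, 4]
λ(A) = 7/2

Enumerate directed cycles and compute their means (weight / length). Sample:
  cycle 0 → 0: weight = 5, length = 1, mean = 5/1 ≈ 5.000
  cycle 1 → 1: weight = 4, length = 1, mean = 4/1 ≈ 4.000
  cycle 0 → 1 → 0: weight = 7, length = 2, mean = 7/2 ≈ 3.500
  cycle 1 → 0 → 1: weight = 7, length = 2, mean = 7/2 ≈ 3.500
Minimum mean = 3.500, attained e.g. along the cycle 0 → 1 → 0 with weight 7 and length 2. So λ(A) = 7/2 = 7/2.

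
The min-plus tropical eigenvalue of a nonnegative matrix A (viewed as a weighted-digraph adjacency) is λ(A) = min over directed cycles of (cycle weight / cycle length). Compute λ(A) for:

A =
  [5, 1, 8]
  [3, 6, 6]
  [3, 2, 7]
λ(A) = 2

Enumerate directed cycles and compute their means (weight / length). Sample:
  cycle 0 → 0: weight = 5, length = 1, mean = 5/1 ≈ 5.000
  cycle 1 → 1: weight = 6, length = 1, mean = 6/1 ≈ 6.000
  cycle 2 → 2: weight = 7, length = 1, mean = 7/1 ≈ 7.000
  cycle 0 → 1 → 0: weight = 4, length = 2, mean = 4/2 ≈ 2.000
  cycle 0 → 2 → 0: weight = 11, length = 2, mean = 11/2 ≈ 5.500
  cycle 1 → 0 → 1: weight = 4, length = 2, mean = 4/2 ≈ 2.000
Minimum mean = 2.000, attained e.g. along the cycle 0 → 1 → 0 with weight 4 and length 2. So λ(A) = 4/2 = 2.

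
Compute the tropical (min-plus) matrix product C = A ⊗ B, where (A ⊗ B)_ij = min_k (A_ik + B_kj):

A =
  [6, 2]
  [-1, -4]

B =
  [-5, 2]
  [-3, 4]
A ⊗ B =
  [-1, 6]
  [-7, 0]

Apply the min-plus product entry-by-entry:
  C[0][0] = min over k of (A[0][0] + B[0][0] = 6 + -5 = 1, A[0][1] + B[1][0] = 2 + -3 = -1) = -1 (attained at k = 1)
  C[0][1] = min over k of (A[0][0] + B[0][1] = 6 + 2 = 8, A[0][1] + B[1][1] = 2 + 4 = 6) = 6 (attained at k = 1)
  C[1][0] = min over k of (A[1][0] + B[0][0] = -1 + -5 = -6, A[1][1] + B[1][0] = -4 + -3 = -7) = -7 (attained at k = 1)
  C[1][1] = min over k of (A[1][0] + B[0][1] = -1 + 2 = 1, A[1][1] + B[1][1] = -4 + 4 = 0) = 0 (attained at k = 1)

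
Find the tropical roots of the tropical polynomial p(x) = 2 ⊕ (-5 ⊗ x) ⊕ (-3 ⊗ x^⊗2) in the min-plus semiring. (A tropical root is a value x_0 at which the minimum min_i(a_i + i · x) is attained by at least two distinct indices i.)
Roots: {-2, 7}

Each tropical root is a break point of the lower envelope of the lines y = a_i + i · x (there are 3 lines, with slopes 0, 1, ..., 2). Only the lines that attain the minimum somewhere contribute to roots; other lines are dominated. Here the surviving (envelope) indices are i = 2, i = 1, i = 0.
Intersections between consecutive envelope lines give the roots: for adjacent envelope indices i < j the intersection is x = (a_i − a_j) / (j − i). Reading off the sorted break points: {-2, 7}.
Verification: at each break x_0, at least two indices attain the minimum of min_i(a_i + i · x_0).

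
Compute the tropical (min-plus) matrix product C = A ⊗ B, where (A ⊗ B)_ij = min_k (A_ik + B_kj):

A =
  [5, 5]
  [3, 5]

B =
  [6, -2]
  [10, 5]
A ⊗ B =
  [11, 3]
  [9, 1]

Apply the min-plus product entry-by-entry:
  C[0][0] = min over k of (A[0][0] + B[0][0] = 5 + 6 = 11, A[0][1] + B[1][0] = 5 + 10 = 15) = 11 (attained at k = 0)
  C[0][1] = min over k of (A[0][0] + B[0][1] = 5 + -2 = 3, A[0][1] + B[1][1] = 5 + 5 = 10) = 3 (attained at k = 0)
  C[1][0] = min over k of (A[1][0] + B[0][0] = 3 + 6 = 9, A[1][1] + B[1][0] = 5 + 10 = 15) = 9 (attained at k = 0)
  C[1][1] = min over k of (A[1][0] + B[0][1] = 3 + -2 = 1, A[1][1] + B[1][1] = 5 + 5 = 10) = 1 (attained at k = 0)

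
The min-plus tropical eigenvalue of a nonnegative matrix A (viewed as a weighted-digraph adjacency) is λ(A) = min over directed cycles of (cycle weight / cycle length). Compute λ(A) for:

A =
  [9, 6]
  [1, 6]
λ(A) = 7/2

Enumerate directed cycles and compute their means (weight / length). Sample:
  cycle 0 → 0: weight = 9, length = 1, mean = 9/1 ≈ 9.000
  cycle 1 → 1: weight = 6, length = 1, mean = 6/1 ≈ 6.000
  cycle 0 → 1 → 0: weight = 7, length = 2, mean = 7/2 ≈ 3.500
  cycle 1 → 0 → 1: weight = 7, length = 2, mean = 7/2 ≈ 3.500
Minimum mean = 3.500, attained e.g. along the cycle 0 → 1 → 0 with weight 7 and length 2. So λ(A) = 7/2 = 7/2.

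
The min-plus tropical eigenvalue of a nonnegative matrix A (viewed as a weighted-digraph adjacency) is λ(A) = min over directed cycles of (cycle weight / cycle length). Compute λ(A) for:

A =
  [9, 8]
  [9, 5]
λ(A) = 5

Enumerate directed cycles and compute their means (weight / length). Sample:
  cycle 0 → 0: weight = 9, length = 1, mean = 9/1 ≈ 9.000
  cycle 1 → 1: weight = 5, length = 1, mean = 5/1 ≈ 5.000
  cycle 0 → 1 → 0: weight = 17, length = 2, mean = 17/2 ≈ 8.500
  cycle 1 → 0 → 1: weight = 17, length = 2, mean = 17/2 ≈ 8.500
Minimum mean = 5.000, attained e.g. along the cycle 1 → 1 with weight 5 and length 1. So λ(A) = 5/1 = 5.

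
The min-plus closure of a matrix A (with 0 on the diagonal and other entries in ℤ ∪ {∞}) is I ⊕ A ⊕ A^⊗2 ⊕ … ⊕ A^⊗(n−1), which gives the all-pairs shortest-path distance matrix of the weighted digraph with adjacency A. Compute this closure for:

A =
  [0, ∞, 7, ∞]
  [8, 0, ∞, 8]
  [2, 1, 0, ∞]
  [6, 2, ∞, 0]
Closure =
  [0, 8, 7, 16]
  [8, 0, 15, 8]
  [2, 1, 0, 9]
  [6, 2, 13, 0]

This is the Floyd-Warshall all-pairs shortest-path computation. For each intermediate vertex k = 0, 1, …, 3, update dist[i][j] ← min(dist[i][j], dist[i][k] + dist[k][j]). The final matrix gives, for each (i, j), the minimum total weight of any directed path from i to j (possibly empty when i = j).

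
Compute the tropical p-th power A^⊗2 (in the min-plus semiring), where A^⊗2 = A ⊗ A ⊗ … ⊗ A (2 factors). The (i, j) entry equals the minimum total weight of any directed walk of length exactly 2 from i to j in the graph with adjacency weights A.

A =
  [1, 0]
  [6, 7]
A^⊗2 =
  [2, 1]
  [7, 6]

Each entry (A^⊗2)_ij equals the minimum over all length-2 walks i = v_0 → v_1 → … → v_2 = j of Σ_t A[v_t][v_{t+1}]. For example, for (i, j) = (0, 1) we minimise over 2 possible intermediate vertex sequences; the minimum is 1, attained along the walk 0 → 0 → 1.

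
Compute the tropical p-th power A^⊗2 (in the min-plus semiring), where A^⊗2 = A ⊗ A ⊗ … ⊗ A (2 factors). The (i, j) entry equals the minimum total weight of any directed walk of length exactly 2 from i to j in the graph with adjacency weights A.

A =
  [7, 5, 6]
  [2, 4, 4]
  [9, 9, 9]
A^⊗2 =
  [7, 9, 9]
  [6, 7, 8]
  [11, 13, 13]

Each entry (A^⊗2)_ij equals the minimum over all length-2 walks i = v_0 → v_1 → … → v_2 = j of Σ_t A[v_t][v_{t+1}]. For example, for (i, j) = (0, 2) we minimise over 3 possible intermediate vertex sequences; the minimum is 9, attained along the walk 0 → 1 → 2.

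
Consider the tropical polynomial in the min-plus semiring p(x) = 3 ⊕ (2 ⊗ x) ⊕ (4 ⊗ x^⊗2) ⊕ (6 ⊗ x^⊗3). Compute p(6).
p(6) = 3

A tropical monomial a ⊗ x^⊗i evaluates to a + i · x. Evaluating each term at x = 6:
  Term 0 contributes 3 + 0 · 6 = 3
  Term 1 contributes 2 + 1 · 6 = 8
  Term 2 contributes 4 + 2 · 6 = 16
  Term 3 contributes 6 + 3 · 6 = 24
p(6) = ⊕ of these = min[3, 8, 16, 24] = 3.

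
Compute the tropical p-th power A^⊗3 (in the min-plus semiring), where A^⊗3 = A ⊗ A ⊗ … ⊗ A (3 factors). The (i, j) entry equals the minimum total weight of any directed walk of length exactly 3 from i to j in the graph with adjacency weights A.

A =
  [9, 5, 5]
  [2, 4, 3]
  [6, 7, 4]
A^⊗3 =
  [11, 12, 12]
  [9, 11, 10]
  [13, 14, 12]

Each entry (A^⊗3)_ij equals the minimum over all length-3 walks i = v_0 → v_1 → … → v_3 = j of Σ_t A[v_t][v_{t+1}]. For example, for (i, j) = (0, 2) we minimise over 9 possible intermediate vertex sequences; the minimum is 12, attained along the walk 0 → 1 → 0 → 2.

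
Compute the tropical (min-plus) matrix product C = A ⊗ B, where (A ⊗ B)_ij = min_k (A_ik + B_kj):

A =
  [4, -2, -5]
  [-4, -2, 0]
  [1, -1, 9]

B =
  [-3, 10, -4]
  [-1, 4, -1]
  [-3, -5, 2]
A ⊗ B =
  [-8, -10, -3]
  [-7, -5, -8]
  [-2, 3, -3]

Apply the min-plus product entry-by-entry:
  C[0][0] = min over k of (A[0][0] + B[0][0] = 4 + -3 = 1, A[0][1] + B[1][0] = -2 + -1 = -3, A[0][2] + B[2][0] = -5 + -3 = -8) = -8 (attained at k = 2)
  C[0][1] = min over k of (A[0][0] + B[0][1] = 4 + 10 = 14, A[0][1] + B[1][1] = -2 + 4 = 2, A[0][2] + B[2][1] = -5 + -5 = -10) = -10 (attained at k = 2)
  C[0][2] = min over k of (A[0][0] + B[0][2] = 4 + -4 = 0, A[0][1] + B[1][2] = -2 + -1 = -3, A[0][2] + B[2][2] = -5 + 2 = -3) = -3 (attained at k = 1)
  C[1][0] = min over k of (A[1][0] + B[0][0] = -4 + -3 = -7, A[1][1] + B[1][0] = -2 + -1 = -3, A[1][2] + B[2][0] = 0 + -3 = -3) = -7 (attained at k = 0)
  C[1][1] = min over k of (A[1][0] + B[0][1] = -4 + 10 = 6, A[1][1] + B[1][1] = -2 + 4 = 2, A[1][2] + B[2][1] = 0 + -5 = -5) = -5 (attained at k = 2)
  C[1][2] = min over k of (A[1][0] + B[0][2] = -4 + -4 = -8, A[1][1] + B[1][2] = -2 + -1 = -3, A[1][2] + B[2][2] = 0 + 2 = 2) = -8 (attained at k = 0)
  C[2][0] = min over k of (A[2][0] + B[0][0] = 1 + -3 = -2, A[2][1] + B[1][0] = -1 + -1 = -2, A[2][2] + B[2][0] = 9 + -3 = 6) = -2 (attained at k = 0)
  C[2][1] = min over k of (A[2][0] + B[0][1] = 1 + 10 = 11, A[2][1] + B[1][1] = -1 + 4 = 3, A[2][2] + B[2][1] = 9 + -5 = 4) = 3 (attained at k = 1)
  C[2][2] = min over k of (A[2][0] + B[0][2] = 1 + -4 = -3, A[2][1] + B[1][2] = -1 + -1 = -2, A[2][2] + B[2][2] = 9 + 2 = 11) = -3 (attained at k = 0)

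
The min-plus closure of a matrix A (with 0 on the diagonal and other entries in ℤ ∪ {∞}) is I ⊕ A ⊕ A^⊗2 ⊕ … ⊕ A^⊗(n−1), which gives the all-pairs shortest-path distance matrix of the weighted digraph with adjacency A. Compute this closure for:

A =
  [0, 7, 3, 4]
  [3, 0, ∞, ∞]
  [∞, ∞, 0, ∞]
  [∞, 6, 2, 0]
Closure =
  [0, 7, 3, 4]
  [3, 0, 6, 7]
  [∞, ∞, 0, ∞]
  [9, 6, 2, 0]

This is the Floyd-Warshall all-pairs shortest-path computation. For each intermediate vertex k = 0, 1, …, 3, update dist[i][j] ← min(dist[i][j], dist[i][k] + dist[k][j]). The final matrix gives, for each (i, j), the minimum total weight of any directed path from i to j (possibly empty when i = j).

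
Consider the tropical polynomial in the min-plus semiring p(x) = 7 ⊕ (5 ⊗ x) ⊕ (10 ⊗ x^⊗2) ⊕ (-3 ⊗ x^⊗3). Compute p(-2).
p(-2) = -9

A tropical monomial a ⊗ x^⊗i evaluates to a + i · x. Evaluating each term at x = -2:
  Term 0 contributes 7 + 0 · -2 = 7
  Term 1 contributes 5 + 1 · -2 = 3
  Term 2 contributes 10 + 2 · -2 = 6
  Term 3 contributes -3 + 3 · -2 = -9
p(-2) = ⊕ of these = min[7, 3, 6, -9] = -9.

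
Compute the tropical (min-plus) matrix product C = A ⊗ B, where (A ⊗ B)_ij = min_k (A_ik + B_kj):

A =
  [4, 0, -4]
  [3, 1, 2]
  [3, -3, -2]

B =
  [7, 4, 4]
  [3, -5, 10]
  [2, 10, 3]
A ⊗ B =
  [-2, -5, -1]
  [4, -4, 5]
  [0, -8, 1]

Apply the min-plus product entry-by-entry:
  C[0][0] = min over k of (A[0][0] + B[0][0] = 4 + 7 = 11, A[0][1] + B[1][0] = 0 + 3 = 3, A[0][2] + B[2][0] = -4 + 2 = -2) = -2 (attained at k = 2)
  C[0][1] = min over k of (A[0][0] + B[0][1] = 4 + 4 = 8, A[0][1] + B[1][1] = 0 + -5 = -5, A[0][2] + B[2][1] = -4 + 10 = 6) = -5 (attained at k = 1)
  C[0][2] = min over k of (A[0][0] + B[0][2] = 4 + 4 = 8, A[0][1] + B[1][2] = 0 + 10 = 10, A[0][2] + B[2][2] = -4 + 3 = -1) = -1 (attained at k = 2)
  C[1][0] = min over k of (A[1][0] + B[0][0] = 3 + 7 = 10, A[1][1] + B[1][0] = 1 + 3 = 4, A[1][2] + B[2][0] = 2 + 2 = 4) = 4 (attained at k = 1)
  C[1][1] = min over k of (A[1][0] + B[0][1] = 3 + 4 = 7, A[1][1] + B[1][1] = 1 + -5 = -4, A[1][2] + B[2][1] = 2 + 10 = 12) = -4 (attained at k = 1)
  C[1][2] = min over k of (A[1][0] + B[0][2] = 3 + 4 = 7, A[1][1] + B[1][2] = 1 + 10 = 11, A[1][2] + B[2][2] = 2 + 3 = 5) = 5 (attained at k = 2)
  C[2][0] = min over k of (A[2][0] + B[0][0] = 3 + 7 = 10, A[2][1] + B[1][0] = -3 + 3 = 0, A[2][2] + B[2][0] = -2 + 2 = 0) = 0 (attained at k = 1)
  C[2][1] = min over k of (A[2][0] + B[0][1] = 3 + 4 = 7, A[2][1] + B[1][1] = -3 + -5 = -8, A[2][2] + B[2][1] = -2 + 10 = 8) = -8 (attained at k = 1)
  C[2][2] = min over k of (A[2][0] + B[0][2] = 3 + 4 = 7, A[2][1] + B[1][2] = -3 + 10 = 7, A[2][2] + B[2][2] = -2 + 3 = 1) = 1 (attained at k = 2)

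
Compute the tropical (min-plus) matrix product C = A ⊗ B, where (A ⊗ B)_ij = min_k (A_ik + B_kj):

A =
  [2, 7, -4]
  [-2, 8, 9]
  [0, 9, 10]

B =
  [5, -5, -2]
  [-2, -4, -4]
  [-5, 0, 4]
A ⊗ B =
  [-9, -4, 0]
  [3, -7, -4]
  [5, -5, -2]

Apply the min-plus product entry-by-entry:
  C[0][0] = min over k of (A[0][0] + B[0][0] = 2 + 5 = 7, A[0][1] + B[1][0] = 7 + -2 = 5, A[0][2] + B[2][0] = -4 + -5 = -9) = -9 (attained at k = 2)
  C[0][1] = min over k of (A[0][0] + B[0][1] = 2 + -5 = -3, A[0][1] + B[1][1] = 7 + -4 = 3, A[0][2] + B[2][1] = -4 + 0 = -4) = -4 (attained at k = 2)
  C[0][2] = min over k of (A[0][0] + B[0][2] = 2 + -2 = 0, A[0][1] + B[1][2] = 7 + -4 = 3, A[0][2] + B[2][2] = -4 + 4 = 0) = 0 (attained at k = 0)
  C[1][0] = min over k of (A[1][0] + B[0][0] = -2 + 5 = 3, A[1][1] + B[1][0] = 8 + -2 = 6, A[1][2] + B[2][0] = 9 + -5 = 4) = 3 (attained at k = 0)
  C[1][1] = min over k of (A[1][0] + B[0][1] = -2 + -5 = -7, A[1][1] + B[1][1] = 8 + -4 = 4, A[1][2] + B[2][1] = 9 + 0 = 9) = -7 (attained at k = 0)
  C[1][2] = min over k of (A[1][0] + B[0][2] = -2 + -2 = -4, A[1][1] + B[1][2] = 8 + -4 = 4, A[1][2] + B[2][2] = 9 + 4 = 13) = -4 (attained at k = 0)
  C[2][0] = min over k of (A[2][0] + B[0][0] = 0 + 5 = 5, A[2][1] + B[1][0] = 9 + -2 = 7, A[2][2] + B[2][0] = 10 + -5 = 5) = 5 (attained at k = 0)
  C[2][1] = min over k of (A[2][0] + B[0][1] = 0 + -5 = -5, A[2][1] + B[1][1] = 9 + -4 = 5, A[2][2] + B[2][1] = 10 + 0 = 10) = -5 (attained at k = 0)
  C[2][2] = min over k of (A[2][0] + B[0][2] = 0 + -2 = -2, A[2][1] + B[1][2] = 9 + -4 = 5, A[2][2] + B[2][2] = 10 + 4 = 14) = -2 (attained at k = 0)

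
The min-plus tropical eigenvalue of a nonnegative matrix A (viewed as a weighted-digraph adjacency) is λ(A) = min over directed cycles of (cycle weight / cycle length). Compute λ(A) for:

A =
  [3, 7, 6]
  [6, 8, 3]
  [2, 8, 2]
λ(A) = 2

Enumerate directed cycles and compute their means (weight / length). Sample:
  cycle 0 → 0: weight = 3, length = 1, mean = 3/1 ≈ 3.000
  cycle 1 → 1: weight = 8, length = 1, mean = 8/1 ≈ 8.000
  cycle 2 → 2: weight = 2, length = 1, mean = 2/1 ≈ 2.000
  cycle 0 → 1 → 0: weight = 13, length = 2, mean = 13/2 ≈ 6.500
  cycle 0 → 2 → 0: weight = 8, length = 2, mean = 8/2 ≈ 4.000
  cycle 1 → 0 → 1: weight = 13, length = 2, mean = 13/2 ≈ 6.500
Minimum mean = 2.000, attained e.g. along the cycle 2 → 2 with weight 2 and length 1. So λ(A) = 2/1 = 2.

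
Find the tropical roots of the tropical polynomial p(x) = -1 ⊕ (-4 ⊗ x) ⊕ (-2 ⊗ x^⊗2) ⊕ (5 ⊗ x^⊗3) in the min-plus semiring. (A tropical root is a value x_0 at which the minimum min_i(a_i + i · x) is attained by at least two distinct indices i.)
Roots: {-7, -2, 3}

Each tropical root is a break point of the lower envelope of the lines y = a_i + i · x (there are 4 lines, with slopes 0, 1, ..., 3). Only the lines that attain the minimum somewhere contribute to roots; other lines are dominated. Here the surviving (envelope) indices are i = 3, i = 2, i = 1, i = 0.
Intersections between consecutive envelope lines give the roots: for adjacent envelope indices i < j the intersection is x = (a_i − a_j) / (j − i). Reading off the sorted break points: {-7, -2, 3}.
Verification: at each break x_0, at least two indices attain the minimum of min_i(a_i + i · x_0).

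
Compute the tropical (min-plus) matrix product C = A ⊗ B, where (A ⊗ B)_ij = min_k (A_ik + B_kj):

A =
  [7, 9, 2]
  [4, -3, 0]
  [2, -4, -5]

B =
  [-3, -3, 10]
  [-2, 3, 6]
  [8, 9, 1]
A ⊗ B =
  [4, 4, 3]
  [-5, 0, 1]
  [-6, -1, -4]

Apply the min-plus product entry-by-entry:
  C[0][0] = min over k of (A[0][0] + B[0][0] = 7 + -3 = 4, A[0][1] + B[1][0] = 9 + -2 = 7, A[0][2] + B[2][0] = 2 + 8 = 10) = 4 (attained at k = 0)
  C[0][1] = min over k of (A[0][0] + B[0][1] = 7 + -3 = 4, A[0][1] + B[1][1] = 9 + 3 = 12, A[0][2] + B[2][1] = 2 + 9 = 11) = 4 (attained at k = 0)
  C[0][2] = min over k of (A[0][0] + B[0][2] = 7 + 10 = 17, A[0][1] + B[1][2] = 9 + 6 = 15, A[0][2] + B[2][2] = 2 + 1 = 3) = 3 (attained at k = 2)
  C[1][0] = min over k of (A[1][0] + B[0][0] = 4 + -3 = 1, A[1][1] + B[1][0] = -3 + -2 = -5, A[1][2] + B[2][0] = 0 + 8 = 8) = -5 (attained at k = 1)
  C[1][1] = min over k of (A[1][0] + B[0][1] = 4 + -3 = 1, A[1][1] + B[1][1] = -3 + 3 = 0, A[1][2] + B[2][1] = 0 + 9 = 9) = 0 (attained at k = 1)
  C[1][2] = min over k of (A[1][0] + B[0][2] = 4 + 10 = 14, A[1][1] + B[1][2] = -3 + 6 = 3, A[1][2] + B[2][2] = 0 + 1 = 1) = 1 (attained at k = 2)
  C[2][0] = min over k of (A[2][0] + B[0][0] = 2 + -3 = -1, A[2][1] + B[1][0] = -4 + -2 = -6, A[2][2] + B[2][0] = -5 + 8 = 3) = -6 (attained at k = 1)
  C[2][1] = min over k of (A[2][0] + B[0][1] = 2 + -3 = -1, A[2][1] + B[1][1] = -4 + 3 = -1, A[2][2] + B[2][1] = -5 + 9 = 4) = -1 (attained at k = 0)
  C[2][2] = min over k of (A[2][0] + B[0][2] = 2 + 10 = 12, A[2][1] + B[1][2] = -4 + 6 = 2, A[2][2] + B[2][2] = -5 + 1 = -4) = -4 (attained at k = 2)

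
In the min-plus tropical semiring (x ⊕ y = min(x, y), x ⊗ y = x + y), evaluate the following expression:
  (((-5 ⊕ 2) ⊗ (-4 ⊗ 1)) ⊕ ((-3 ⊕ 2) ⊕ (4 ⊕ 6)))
(((-5 ⊕ 2) ⊗ (-4 ⊗ 1)) ⊕ ((-3 ⊕ 2) ⊕ (4 ⊕ 6))) = -8

Expand innermost to outermost. Recall ⊕ takes the minimum of its arguments and ⊗ takes their sum. Working out the expression (((-5 ⊕ 2) ⊗ (-4 ⊗ 1)) ⊕ ((-3 ⊕ 2) ⊕ (4 ⊕ 6))) gives -8.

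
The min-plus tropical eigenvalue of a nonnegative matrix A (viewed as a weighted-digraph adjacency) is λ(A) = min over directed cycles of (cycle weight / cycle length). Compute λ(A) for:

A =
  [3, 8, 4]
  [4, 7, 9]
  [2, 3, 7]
λ(A) = 3

Enumerate directed cycles and compute their means (weight / length). Sample:
  cycle 0 → 0: weight = 3, length = 1, mean = 3/1 ≈ 3.000
  cycle 1 → 1: weight = 7, length = 1, mean = 7/1 ≈ 7.000
  cycle 2 → 2: weight = 7, length = 1, mean = 7/1 ≈ 7.000
  cycle 0 → 1 → 0: weight = 12, length = 2, mean = 12/2 ≈ 6.000
  cycle 0 → 2 → 0: weight = 6, length = 2, mean = 6/2 ≈ 3.000
  cycle 1 → 0 → 1: weight = 12, length = 2, mean = 12/2 ≈ 6.000
Minimum mean = 3.000, attained e.g. along the cycle 0 → 0 with weight 3 and length 1. So λ(A) = 3/1 = 3.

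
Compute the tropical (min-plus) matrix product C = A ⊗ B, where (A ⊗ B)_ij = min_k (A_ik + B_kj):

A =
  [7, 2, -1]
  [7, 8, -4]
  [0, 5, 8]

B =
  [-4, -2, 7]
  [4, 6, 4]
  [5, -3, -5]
A ⊗ B =
  [3, -4, -6]
  [1, -7, -9]
  [-4, -2, 3]

Apply the min-plus product entry-by-entry:
  C[0][0] = min over k of (A[0][0] + B[0][0] = 7 + -4 = 3, A[0][1] + B[1][0] = 2 + 4 = 6, A[0][2] + B[2][0] = -1 + 5 = 4) = 3 (attained at k = 0)
  C[0][1] = min over k of (A[0][0] + B[0][1] = 7 + -2 = 5, A[0][1] + B[1][1] = 2 + 6 = 8, A[0][2] + B[2][1] = -1 + -3 = -4) = -4 (attained at k = 2)
  C[0][2] = min over k of (A[0][0] + B[0][2] = 7 + 7 = 14, A[0][1] + B[1][2] = 2 + 4 = 6, A[0][2] + B[2][2] = -1 + -5 = -6) = -6 (attained at k = 2)
  C[1][0] = min over k of (A[1][0] + B[0][0] = 7 + -4 = 3, A[1][1] + B[1][0] = 8 + 4 = 12, A[1][2] + B[2][0] = -4 + 5 = 1) = 1 (attained at k = 2)
  C[1][1] = min over k of (A[1][0] + B[0][1] = 7 + -2 = 5, A[1][1] + B[1][1] = 8 + 6 = 14, A[1][2] + B[2][1] = -4 + -3 = -7) = -7 (attained at k = 2)
  C[1][2] = min over k of (A[1][0] + B[0][2] = 7 + 7 = 14, A[1][1] + B[1][2] = 8 + 4 = 12, A[1][2] + B[2][2] = -4 + -5 = -9) = -9 (attained at k = 2)
  C[2][0] = min over k of (A[2][0] + B[0][0] = 0 + -4 = -4, A[2][1] + B[1][0] = 5 + 4 = 9, A[2][2] + B[2][0] = 8 + 5 = 13) = -4 (attained at k = 0)
  C[2][1] = min over k of (A[2][0] + B[0][1] = 0 + -2 = -2, A[2][1] + B[1][1] = 5 + 6 = 11, A[2][2] + B[2][1] = 8 + -3 = 5) = -2 (attained at k = 0)
  C[2][2] = min over k of (A[2][0] + B[0][2] = 0 + 7 = 7, A[2][1] + B[1][2] = 5 + 4 = 9, A[2][2] + B[2][2] = 8 + -5 = 3) = 3 (attained at k = 2)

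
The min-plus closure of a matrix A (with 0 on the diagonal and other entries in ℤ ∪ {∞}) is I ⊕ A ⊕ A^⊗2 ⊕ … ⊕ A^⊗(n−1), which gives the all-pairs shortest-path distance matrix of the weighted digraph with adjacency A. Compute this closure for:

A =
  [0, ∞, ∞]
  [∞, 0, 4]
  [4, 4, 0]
Closure =
  [0, ∞, ∞]
  [8, 0, 4]
  [4, 4, 0]

This is the Floyd-Warshall all-pairs shortest-path computation. For each intermediate vertex k = 0, 1, …, 2, update dist[i][j] ← min(dist[i][j], dist[i][k] + dist[k][j]). The final matrix gives, for each (i, j), the minimum total weight of any directed path from i to j (possibly empty when i = j).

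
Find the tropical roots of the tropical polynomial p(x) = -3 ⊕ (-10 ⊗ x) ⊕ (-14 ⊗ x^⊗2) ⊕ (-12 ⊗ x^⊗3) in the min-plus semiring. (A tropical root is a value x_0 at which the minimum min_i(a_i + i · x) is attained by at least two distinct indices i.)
Roots: {-2, 4, 7}

Each tropical root is a break point of the lower envelope of the lines y = a_i + i · x (there are 4 lines, with slopes 0, 1, ..., 3). Only the lines that attain the minimum somewhere contribute to roots; other lines are dominated. Here the surviving (envelope) indices are i = 3, i = 2, i = 1, i = 0.
Intersections between consecutive envelope lines give the roots: for adjacent envelope indices i < j the intersection is x = (a_i − a_j) / (j − i). Reading off the sorted break points: {-2, 4, 7}.
Verification: at each break x_0, at least two indices attain the minimum of min_i(a_i + i · x_0).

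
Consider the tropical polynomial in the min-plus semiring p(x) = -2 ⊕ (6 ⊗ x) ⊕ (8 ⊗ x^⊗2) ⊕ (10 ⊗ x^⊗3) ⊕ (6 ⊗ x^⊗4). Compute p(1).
p(1) = -2

A tropical monomial a ⊗ x^⊗i evaluates to a + i · x. Evaluating each term at x = 1:
  Term 0 contributes -2 + 0 · 1 = -2
  Term 1 contributes 6 + 1 · 1 = 7
  Term 2 contributes 8 + 2 · 1 = 10
  Term 3 contributes 10 + 3 · 1 = 13
  Term 4 contributes 6 + 4 · 1 = 10
p(1) = ⊕ of these = min[-2, 7, 10, 13, 10] = -2.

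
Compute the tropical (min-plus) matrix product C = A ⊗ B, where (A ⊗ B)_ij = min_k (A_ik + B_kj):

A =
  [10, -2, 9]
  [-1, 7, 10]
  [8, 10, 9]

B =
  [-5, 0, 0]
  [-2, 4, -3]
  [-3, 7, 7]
A ⊗ B =
  [-4, 2, -5]
  [-6, -1, -1]
  [3, 8, 7]

Apply the min-plus product entry-by-entry:
  C[0][0] = min over k of (A[0][0] + B[0][0] = 10 + -5 = 5, A[0][1] + B[1][0] = -2 + -2 = -4, A[0][2] + B[2][0] = 9 + -3 = 6) = -4 (attained at k = 1)
  C[0][1] = min over k of (A[0][0] + B[0][1] = 10 + 0 = 10, A[0][1] + B[1][1] = -2 + 4 = 2, A[0][2] + B[2][1] = 9 + 7 = 16) = 2 (attained at k = 1)
  C[0][2] = min over k of (A[0][0] + B[0][2] = 10 + 0 = 10, A[0][1] + B[1][2] = -2 + -3 = -5, A[0][2] + B[2][2] = 9 + 7 = 16) = -5 (attained at k = 1)
  C[1][0] = min over k of (A[1][0] + B[0][0] = -1 + -5 = -6, A[1][1] + B[1][0] = 7 + -2 = 5, A[1][2] + B[2][0] = 10 + -3 = 7) = -6 (attained at k = 0)
  C[1][1] = min over k of (A[1][0] + B[0][1] = -1 + 0 = -1, A[1][1] + B[1][1] = 7 + 4 = 11, A[1][2] + B[2][1] = 10 + 7 = 17) = -1 (attained at k = 0)
  C[1][2] = min over k of (A[1][0] + B[0][2] = -1 + 0 = -1, A[1][1] + B[1][2] = 7 + -3 = 4, A[1][2] + B[2][2] = 10 + 7 = 17) = -1 (attained at k = 0)
  C[2][0] = min over k of (A[2][0] + B[0][0] = 8 + -5 = 3, A[2][1] + B[1][0] = 10 + -2 = 8, A[2][2] + B[2][0] = 9 + -3 = 6) = 3 (attained at k = 0)
  C[2][1] = min over k of (A[2][0] + B[0][1] = 8 + 0 = 8, A[2][1] + B[1][1] = 10 + 4 = 14, A[2][2] + B[2][1] = 9 + 7 = 16) = 8 (attained at k = 0)
  C[2][2] = min over k of (A[2][0] + B[0][2] = 8 + 0 = 8, A[2][1] + B[1][2] = 10 + -3 = 7, A[2][2] + B[2][2] = 9 + 7 = 16) = 7 (attained at k = 1)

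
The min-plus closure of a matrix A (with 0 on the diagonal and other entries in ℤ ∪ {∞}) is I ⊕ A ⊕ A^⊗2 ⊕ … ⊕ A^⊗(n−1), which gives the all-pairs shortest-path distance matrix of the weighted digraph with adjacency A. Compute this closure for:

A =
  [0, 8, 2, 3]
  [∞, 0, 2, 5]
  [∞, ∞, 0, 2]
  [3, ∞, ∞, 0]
Closure =
  [0, 8, 2, 3]
  [7, 0, 2, 4]
  [5, 13, 0, 2]
  [3, 11, 5, 0]

This is the Floyd-Warshall all-pairs shortest-path computation. For each intermediate vertex k = 0, 1, …, 3, update dist[i][j] ← min(dist[i][j], dist[i][k] + dist[k][j]). The final matrix gives, for each (i, j), the minimum total weight of any directed path from i to j (possibly empty when i = j).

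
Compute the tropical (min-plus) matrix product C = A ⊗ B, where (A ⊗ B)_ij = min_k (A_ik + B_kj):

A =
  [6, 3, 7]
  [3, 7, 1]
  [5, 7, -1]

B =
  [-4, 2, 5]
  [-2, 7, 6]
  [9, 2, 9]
A ⊗ B =
  [1, 8, 9]
  [-1, 3, 8]
  [1, 1, 8]

Apply the min-plus product entry-by-entry:
  C[0][0] = min over k of (A[0][0] + B[0][0] = 6 + -4 = 2, A[0][1] + B[1][0] = 3 + -2 = 1, A[0][2] + B[2][0] = 7 + 9 = 16) = 1 (attained at k = 1)
  C[0][1] = min over k of (A[0][0] + B[0][1] = 6 + 2 = 8, A[0][1] + B[1][1] = 3 + 7 = 10, A[0][2] + B[2][1] = 7 + 2 = 9) = 8 (attained at k = 0)
  C[0][2] = min over k of (A[0][0] + B[0][2] = 6 + 5 = 11, A[0][1] + B[1][2] = 3 + 6 = 9, A[0][2] + B[2][2] = 7 + 9 = 16) = 9 (attained at k = 1)
  C[1][0] = min over k of (A[1][0] + B[0][0] = 3 + -4 = -1, A[1][1] + B[1][0] = 7 + -2 = 5, A[1][2] + B[2][0] = 1 + 9 = 10) = -1 (attained at k = 0)
  C[1][1] = min over k of (A[1][0] + B[0][1] = 3 + 2 = 5, A[1][1] + B[1][1] = 7 + 7 = 14, A[1][2] + B[2][1] = 1 + 2 = 3) = 3 (attained at k = 2)
  C[1][2] = min over k of (A[1][0] + B[0][2] = 3 + 5 = 8, A[1][1] + B[1][2] = 7 + 6 = 13, A[1][2] + B[2][2] = 1 + 9 = 10) = 8 (attained at k = 0)
  C[2][0] = min over k of (A[2][0] + B[0][0] = 5 + -4 = 1, A[2][1] + B[1][0] = 7 + -2 = 5, A[2][2] + B[2][0] = -1 + 9 = 8) = 1 (attained at k = 0)
  C[2][1] = min over k of (A[2][0] + B[0][1] = 5 + 2 = 7, A[2][1] + B[1][1] = 7 + 7 = 14, A[2][2] + B[2][1] = -1 + 2 = 1) = 1 (attained at k = 2)
  C[2][2] = min over k of (A[2][0] + B[0][2] = 5 + 5 = 10, A[2][1] + B[1][2] = 7 + 6 = 13, A[2][2] + B[2][2] = -1 + 9 = 8) = 8 (attained at k = 2)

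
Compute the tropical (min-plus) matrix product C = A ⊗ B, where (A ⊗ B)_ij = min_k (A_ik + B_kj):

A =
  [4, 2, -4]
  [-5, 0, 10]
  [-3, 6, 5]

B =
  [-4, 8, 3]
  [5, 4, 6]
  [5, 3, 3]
A ⊗ B =
  [0, -1, -1]
  [-9, 3, -2]
  [-7, 5, 0]

Apply the min-plus product entry-by-entry:
  C[0][0] = min over k of (A[0][0] + B[0][0] = 4 + -4 = 0, A[0][1] + B[1][0] = 2 + 5 = 7, A[0][2] + B[2][0] = -4 + 5 = 1) = 0 (attained at k = 0)
  C[0][1] = min over k of (A[0][0] + B[0][1] = 4 + 8 = 12, A[0][1] + B[1][1] = 2 + 4 = 6, A[0][2] + B[2][1] = -4 + 3 = -1) = -1 (attained at k = 2)
  C[0][2] = min over k of (A[0][0] + B[0][2] = 4 + 3 = 7, A[0][1] + B[1][2] = 2 + 6 = 8, A[0][2] + B[2][2] = -4 + 3 = -1) = -1 (attained at k = 2)
  C[1][0] = min over k of (A[1][0] + B[0][0] = -5 + -4 = -9, A[1][1] + B[1][0] = 0 + 5 = 5, A[1][2] + B[2][0] = 10 + 5 = 15) = -9 (attained at k = 0)
  C[1][1] = min over k of (A[1][0] + B[0][1] = -5 + 8 = 3, A[1][1] + B[1][1] = 0 + 4 = 4, A[1][2] + B[2][1] = 10 + 3 = 13) = 3 (attained at k = 0)
  C[1][2] = min over k of (A[1][0] + B[0][2] = -5 + 3 = -2, A[1][1] + B[1][2] = 0 + 6 = 6, A[1][2] + B[2][2] = 10 + 3 = 13) = -2 (attained at k = 0)
  C[2][0] = min over k of (A[2][0] + B[0][0] = -3 + -4 = -7, A[2][1] + B[1][0] = 6 + 5 = 11, A[2][2] + B[2][0] = 5 + 5 = 10) = -7 (attained at k = 0)
  C[2][1] = min over k of (A[2][0] + B[0][1] = -3 + 8 = 5, A[2][1] + B[1][1] = 6 + 4 = 10, A[2][2] + B[2][1] = 5 + 3 = 8) = 5 (attained at k = 0)
  C[2][2] = min over k of (A[2][0] + B[0][2] = -3 + 3 = 0, A[2][1] + B[1][2] = 6 + 6 = 12, A[2][2] + B[2][2] = 5 + 3 = 8) = 0 (attained at k = 0)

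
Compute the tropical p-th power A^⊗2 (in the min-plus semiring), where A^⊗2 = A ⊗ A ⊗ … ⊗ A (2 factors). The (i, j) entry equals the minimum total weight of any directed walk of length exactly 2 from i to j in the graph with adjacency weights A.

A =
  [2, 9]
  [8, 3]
A^⊗2 =
  [4, 11]
  [10, 6]

Each entry (A^⊗2)_ij equals the minimum over all length-2 walks i = v_0 → v_1 → … → v_2 = j of Σ_t A[v_t][v_{t+1}]. For example, for (i, j) = (0, 1) we minimise over 2 possible intermediate vertex sequences; the minimum is 11, attained along the walk 0 → 0 → 1.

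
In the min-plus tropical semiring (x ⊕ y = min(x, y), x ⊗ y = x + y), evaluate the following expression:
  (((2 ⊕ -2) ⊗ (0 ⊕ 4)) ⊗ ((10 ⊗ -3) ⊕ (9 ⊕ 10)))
(((2 ⊕ -2) ⊗ (0 ⊕ 4)) ⊗ ((10 ⊗ -3) ⊕ (9 ⊕ 10))) = 5

Expand innermost to outermost. Recall ⊕ takes the minimum of its arguments and ⊗ takes their sum. Working out the expression (((2 ⊕ -2) ⊗ (0 ⊕ 4)) ⊗ ((10 ⊗ -3) ⊕ (9 ⊕ 10))) gives 5.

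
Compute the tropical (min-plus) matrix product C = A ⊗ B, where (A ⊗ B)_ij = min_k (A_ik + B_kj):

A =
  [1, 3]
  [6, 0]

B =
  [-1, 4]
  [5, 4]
A ⊗ B =
  [0, 5]
  [5, 4]

Apply the min-plus product entry-by-entry:
  C[0][0] = min over k of (A[0][0] + B[0][0] = 1 + -1 = 0, A[0][1] + B[1][0] = 3 + 5 = 8) = 0 (attained at k = 0)
  C[0][1] = min over k of (A[0][0] + B[0][1] = 1 + 4 = 5, A[0][1] + B[1][1] = 3 + 4 = 7) = 5 (attained at k = 0)
  C[1][0] = min over k of (A[1][0] + B[0][0] = 6 + -1 = 5, A[1][1] + B[1][0] = 0 + 5 = 5) = 5 (attained at k = 0)
  C[1][1] = min over k of (A[1][0] + B[0][1] = 6 + 4 = 10, A[1][1] + B[1][1] = 0 + 4 = 4) = 4 (attained at k = 1)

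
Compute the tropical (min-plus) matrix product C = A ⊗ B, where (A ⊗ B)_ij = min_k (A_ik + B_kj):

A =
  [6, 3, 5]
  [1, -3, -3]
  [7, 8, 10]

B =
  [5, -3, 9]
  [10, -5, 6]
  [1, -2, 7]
A ⊗ B =
  [6, -2, 9]
  [-2, -8, 3]
  [11, 3, 14]

Apply the min-plus product entry-by-entry:
  C[0][0] = min over k of (A[0][0] + B[0][0] = 6 + 5 = 11, A[0][1] + B[1][0] = 3 + 10 = 13, A[0][2] + B[2][0] = 5 + 1 = 6) = 6 (attained at k = 2)
  C[0][1] = min over k of (A[0][0] + B[0][1] = 6 + -3 = 3, A[0][1] + B[1][1] = 3 + -5 = -2, A[0][2] + B[2][1] = 5 + -2 = 3) = -2 (attained at k = 1)
  C[0][2] = min over k of (A[0][0] + B[0][2] = 6 + 9 = 15, A[0][1] + B[1][2] = 3 + 6 = 9, A[0][2] + B[2][2] = 5 + 7 = 12) = 9 (attained at k = 1)
  C[1][0] = min over k of (A[1][0] + B[0][0] = 1 + 5 = 6, A[1][1] + B[1][0] = -3 + 10 = 7, A[1][2] + B[2][0] = -3 + 1 = -2) = -2 (attained at k = 2)
  C[1][1] = min over k of (A[1][0] + B[0][1] = 1 + -3 = -2, A[1][1] + B[1][1] = -3 + -5 = -8, A[1][2] + B[2][1] = -3 + -2 = -5) = -8 (attained at k = 1)
  C[1][2] = min over k of (A[1][0] + B[0][2] = 1 + 9 = 10, A[1][1] + B[1][2] = -3 + 6 = 3, A[1][2] + B[2][2] = -3 + 7 = 4) = 3 (attained at k = 1)
  C[2][0] = min over k of (A[2][0] + B[0][0] = 7 + 5 = 12, A[2][1] + B[1][0] = 8 + 10 = 18, A[2][2] + B[2][0] = 10 + 1 = 11) = 11 (attained at k = 2)
  C[2][1] = min over k of (A[2][0] + B[0][1] = 7 + -3 = 4, A[2][1] + B[1][1] = 8 + -5 = 3, A[2][2] + B[2][1] = 10 + -2 = 8) = 3 (attained at k = 1)
  C[2][2] = min over k of (A[2][0] + B[0][2] = 7 + 9 = 16, A[2][1] + B[1][2] = 8 + 6 = 14, A[2][2] + B[2][2] = 10 + 7 = 17) = 14 (attained at k = 1)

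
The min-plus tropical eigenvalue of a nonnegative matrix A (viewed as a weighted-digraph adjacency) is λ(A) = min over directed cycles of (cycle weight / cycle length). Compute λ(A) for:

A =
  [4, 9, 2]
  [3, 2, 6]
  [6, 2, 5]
λ(A) = 2

Enumerate directed cycles and compute their means (weight / length). Sample:
  cycle 0 → 0: weight = 4, length = 1, mean = 4/1 ≈ 4.000
  cycle 1 → 1: weight = 2, length = 1, mean = 2/1 ≈ 2.000
  cycle 2 → 2: weight = 5, length = 1, mean = 5/1 ≈ 5.000
  cycle 0 → 1 → 0: weight = 12, length = 2, mean = 12/2 ≈ 6.000
  cycle 0 → 2 → 0: weight = 8, length = 2, mean = 8/2 ≈ 4.000
  cycle 1 → 0 → 1: weight = 12, length = 2, mean = 12/2 ≈ 6.000
Minimum mean = 2.000, attained e.g. along the cycle 1 → 1 with weight 2 and length 1. So λ(A) = 2/1 = 2.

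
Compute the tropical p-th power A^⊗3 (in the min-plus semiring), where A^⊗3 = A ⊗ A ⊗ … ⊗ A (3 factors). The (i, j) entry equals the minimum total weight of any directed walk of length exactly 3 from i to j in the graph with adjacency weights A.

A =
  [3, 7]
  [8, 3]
A^⊗3 =
  [9, 13]
  [14, 9]

Each entry (A^⊗3)_ij equals the minimum over all length-3 walks i = v_0 → v_1 → … → v_3 = j of Σ_t A[v_t][v_{t+1}]. For example, for (i, j) = (0, 1) we minimise over 4 possible intermediate vertex sequences; the minimum is 13, attained along the walk 0 → 0 → 0 → 1.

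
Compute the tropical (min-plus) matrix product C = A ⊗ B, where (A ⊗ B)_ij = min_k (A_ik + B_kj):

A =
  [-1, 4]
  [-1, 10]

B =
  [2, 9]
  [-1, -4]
A ⊗ B =
  [1, 0]
  [1, 6]

Apply the min-plus product entry-by-entry:
  C[0][0] = min over k of (A[0][0] + B[0][0] = -1 + 2 = 1, A[0][1] + B[1][0] = 4 + -1 = 3) = 1 (attained at k = 0)
  C[0][1] = min over k of (A[0][0] + B[0][1] = -1 + 9 = 8, A[0][1] + B[1][1] = 4 + -4 = 0) = 0 (attained at k = 1)
  C[1][0] = min over k of (A[1][0] + B[0][0] = -1 + 2 = 1, A[1][1] + B[1][0] = 10 + -1 = 9) = 1 (attained at k = 0)
  C[1][1] = min over k of (A[1][0] + B[0][1] = -1 + 9 = 8, A[1][1] + B[1][1] = 10 + -4 = 6) = 6 (attained at k = 1)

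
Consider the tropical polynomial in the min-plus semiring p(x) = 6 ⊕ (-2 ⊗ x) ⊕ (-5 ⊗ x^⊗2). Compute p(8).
p(8) = 6

A tropical monomial a ⊗ x^⊗i evaluates to a + i · x. Evaluating each term at x = 8:
  Term 0 contributes 6 + 0 · 8 = 6
  Term 1 contributes -2 + 1 · 8 = 6
  Term 2 contributes -5 + 2 · 8 = 11
p(8) = ⊕ of these = min[6, 6, 11] = 6.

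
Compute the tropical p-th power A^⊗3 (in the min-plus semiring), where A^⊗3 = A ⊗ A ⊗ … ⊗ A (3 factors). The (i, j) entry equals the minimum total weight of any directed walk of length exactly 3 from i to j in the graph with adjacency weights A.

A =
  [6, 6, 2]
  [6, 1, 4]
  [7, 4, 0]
A^⊗3 =
  [9, 6, 2]
  [8, 3, 4]
  [7, 4, 0]

Each entry (A^⊗3)_ij equals the minimum over all length-3 walks i = v_0 → v_1 → … → v_3 = j of Σ_t A[v_t][v_{t+1}]. For example, for (i, j) = (0, 2) we minimise over 9 possible intermediate vertex sequences; the minimum is 2, attained along the walk 0 → 2 → 2 → 2.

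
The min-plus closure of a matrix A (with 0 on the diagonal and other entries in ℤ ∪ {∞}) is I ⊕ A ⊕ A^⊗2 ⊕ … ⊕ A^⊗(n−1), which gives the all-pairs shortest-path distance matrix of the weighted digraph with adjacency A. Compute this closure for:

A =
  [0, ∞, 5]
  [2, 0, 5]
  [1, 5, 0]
Closure =
  [0, 10, 5]
  [2, 0, 5]
  [1, 5, 0]

This is the Floyd-Warshall all-pairs shortest-path computation. For each intermediate vertex k = 0, 1, …, 2, update dist[i][j] ← min(dist[i][j], dist[i][k] + dist[k][j]). The final matrix gives, for each (i, j), the minimum total weight of any directed path from i to j (possibly empty when i = j).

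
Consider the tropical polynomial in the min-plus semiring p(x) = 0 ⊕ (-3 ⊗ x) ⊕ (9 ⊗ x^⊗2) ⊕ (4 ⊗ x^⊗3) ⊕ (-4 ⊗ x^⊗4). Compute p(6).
p(6) = 0

A tropical monomial a ⊗ x^⊗i evaluates to a + i · x. Evaluating each term at x = 6:
  Term 0 contributes 0 + 0 · 6 = 0
  Term 1 contributes -3 + 1 · 6 = 3
  Term 2 contributes 9 + 2 · 6 = 21
  Term 3 contributes 4 + 3 · 6 = 22
  Term 4 contributes -4 + 4 · 6 = 20
p(6) = ⊕ of these = min[0, 3, 21, 22, 20] = 0.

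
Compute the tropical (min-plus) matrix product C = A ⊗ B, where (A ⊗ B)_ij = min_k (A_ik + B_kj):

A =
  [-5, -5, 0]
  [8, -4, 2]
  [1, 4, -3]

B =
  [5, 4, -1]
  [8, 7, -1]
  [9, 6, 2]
A ⊗ B =
  [0, -1, -6]
  [4, 3, -5]
  [6, 3, -1]

Apply the min-plus product entry-by-entry:
  C[0][0] = min over k of (A[0][0] + B[0][0] = -5 + 5 = 0, A[0][1] + B[1][0] = -5 + 8 = 3, A[0][2] + B[2][0] = 0 + 9 = 9) = 0 (attained at k = 0)
  C[0][1] = min over k of (A[0][0] + B[0][1] = -5 + 4 = -1, A[0][1] + B[1][1] = -5 + 7 = 2, A[0][2] + B[2][1] = 0 + 6 = 6) = -1 (attained at k = 0)
  C[0][2] = min over k of (A[0][0] + B[0][2] = -5 + -1 = -6, A[0][1] + B[1][2] = -5 + -1 = -6, A[0][2] + B[2][2] = 0 + 2 = 2) = -6 (attained at k = 0)
  C[1][0] = min over k of (A[1][0] + B[0][0] = 8 + 5 = 13, A[1][1] + B[1][0] = -4 + 8 = 4, A[1][2] + B[2][0] = 2 + 9 = 11) = 4 (attained at k = 1)
  C[1][1] = min over k of (A[1][0] + B[0][1] = 8 + 4 = 12, A[1][1] + B[1][1] = -4 + 7 = 3, A[1][2] + B[2][1] = 2 + 6 = 8) = 3 (attained at k = 1)
  C[1][2] = min over k of (A[1][0] + B[0][2] = 8 + -1 = 7, A[1][1] + B[1][2] = -4 + -1 = -5, A[1][2] + B[2][2] = 2 + 2 = 4) = -5 (attained at k = 1)
  C[2][0] = min over k of (A[2][0] + B[0][0] = 1 + 5 = 6, A[2][1] + B[1][0] = 4 + 8 = 12, A[2][2] + B[2][0] = -3 + 9 = 6) = 6 (attained at k = 0)
  C[2][1] = min over k of (A[2][0] + B[0][1] = 1 + 4 = 5, A[2][1] + B[1][1] = 4 + 7 = 11, A[2][2] + B[2][1] = -3 + 6 = 3) = 3 (attained at k = 2)
  C[2][2] = min over k of (A[2][0] + B[0][2] = 1 + -1 = 0, A[2][1] + B[1][2] = 4 + -1 = 3, A[2][2] + B[2][2] = -3 + 2 = -1) = -1 (attained at k = 2)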